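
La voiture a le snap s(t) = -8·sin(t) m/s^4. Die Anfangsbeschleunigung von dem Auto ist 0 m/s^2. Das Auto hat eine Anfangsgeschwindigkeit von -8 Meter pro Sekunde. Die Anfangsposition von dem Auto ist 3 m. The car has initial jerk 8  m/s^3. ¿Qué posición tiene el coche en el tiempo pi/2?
Necesitamos integrar nuestra ecuación del snap s(t) = -8·sin(t) 4 veces. La antiderivada del snap, con j(0) = 8, da la sacudida: j(t) = 8·cos(t). Integrando la sacudida y usando la condición inicial a(0) = 0, obtenemos a(t) = 8·sin(t). La integral de la aceleración, con v(0) = -8, da la velocidad: v(t) = -8·cos(t). La antiderivada de la velocidad, con x(0) = 3, da la posición: x(t) = 3 - 8·sin(t). De la ecuación de la posición x(t) = 3 - 8·sin(t), sustituimos t = pi/2 para obtener x = -5.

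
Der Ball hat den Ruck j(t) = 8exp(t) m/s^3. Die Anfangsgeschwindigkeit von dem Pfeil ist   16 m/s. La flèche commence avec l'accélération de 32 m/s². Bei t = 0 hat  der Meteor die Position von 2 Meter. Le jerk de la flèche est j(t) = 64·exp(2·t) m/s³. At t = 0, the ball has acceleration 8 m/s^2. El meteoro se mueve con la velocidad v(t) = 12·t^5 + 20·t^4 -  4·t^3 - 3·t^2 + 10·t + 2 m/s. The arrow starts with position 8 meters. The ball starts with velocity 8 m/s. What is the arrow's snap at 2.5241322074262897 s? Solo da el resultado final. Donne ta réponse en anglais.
The snap at t = 2.5241322074262897 is s = 19936.2443607381.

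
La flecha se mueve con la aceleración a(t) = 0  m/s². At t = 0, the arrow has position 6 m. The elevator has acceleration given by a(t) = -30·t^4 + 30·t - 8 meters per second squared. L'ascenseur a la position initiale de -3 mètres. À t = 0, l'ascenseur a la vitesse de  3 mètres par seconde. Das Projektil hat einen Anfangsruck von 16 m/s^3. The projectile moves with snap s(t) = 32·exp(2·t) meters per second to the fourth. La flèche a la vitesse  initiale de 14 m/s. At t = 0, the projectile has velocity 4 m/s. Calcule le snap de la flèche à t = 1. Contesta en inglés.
Starting from acceleration a(t) = 0, we take 2 derivatives. Taking d/dt of a(t), we find j(t) = 0. Taking d/dt of j(t), we find s(t) = 0. We have snap s(t) = 0. Substituting t = 1: s(1) = 0.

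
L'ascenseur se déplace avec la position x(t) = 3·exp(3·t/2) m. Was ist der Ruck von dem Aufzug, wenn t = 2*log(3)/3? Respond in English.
To solve this, we need to take 3 derivatives of our position equation x(t) = 3·exp(3·t/2). Differentiating position, we get velocity: v(t) = 9·exp(3·t/2)/2. Differentiating velocity, we get acceleration: a(t) = 27·exp(3·t/2)/4. Differentiating acceleration, we get jerk: j(t) = 81·exp(3·t/2)/8. Using j(t) = 81·exp(3·t/2)/8 and substituting t = 2*log(3)/3, we find j = 243/8.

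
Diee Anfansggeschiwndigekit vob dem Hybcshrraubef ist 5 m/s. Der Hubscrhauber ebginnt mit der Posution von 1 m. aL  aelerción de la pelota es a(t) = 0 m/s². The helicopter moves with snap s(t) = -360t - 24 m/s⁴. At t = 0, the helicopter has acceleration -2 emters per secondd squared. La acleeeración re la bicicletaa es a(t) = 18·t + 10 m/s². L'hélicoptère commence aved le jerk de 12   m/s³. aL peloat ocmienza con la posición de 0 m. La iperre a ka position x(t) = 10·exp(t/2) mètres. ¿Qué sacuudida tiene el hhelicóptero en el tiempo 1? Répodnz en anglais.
To solve this, we need to take 1 antiderivative of our snap equation s(t) = -360·t - 24. Taking ∫s(t)dt and applying j(0) = 12, we find j(t) = -180·t^2 - 24·t + 12. We have jerk j(t) = -180·t^2 - 24·t + 12. Substituting t = 1: j(1) = -192.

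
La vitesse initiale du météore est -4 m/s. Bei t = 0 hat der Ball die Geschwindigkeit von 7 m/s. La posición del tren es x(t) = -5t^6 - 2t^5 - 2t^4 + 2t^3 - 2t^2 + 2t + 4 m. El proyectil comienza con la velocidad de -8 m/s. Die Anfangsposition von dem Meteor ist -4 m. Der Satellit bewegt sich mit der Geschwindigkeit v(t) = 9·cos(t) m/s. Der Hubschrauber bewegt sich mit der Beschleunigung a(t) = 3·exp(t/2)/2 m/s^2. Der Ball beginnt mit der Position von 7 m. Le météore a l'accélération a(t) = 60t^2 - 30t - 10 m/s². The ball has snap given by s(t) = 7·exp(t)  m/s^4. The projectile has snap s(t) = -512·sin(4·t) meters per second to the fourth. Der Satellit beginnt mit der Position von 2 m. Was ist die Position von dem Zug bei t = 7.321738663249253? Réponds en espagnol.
De la ecuación de la posición x(t) = -5·t^6 - 2·t^5 - 2·t^4 + 2·t^3 - 2·t^2 + 2·t + 4, sustituimos t = 7.321738663249253 para obtener x = -817425.555464912.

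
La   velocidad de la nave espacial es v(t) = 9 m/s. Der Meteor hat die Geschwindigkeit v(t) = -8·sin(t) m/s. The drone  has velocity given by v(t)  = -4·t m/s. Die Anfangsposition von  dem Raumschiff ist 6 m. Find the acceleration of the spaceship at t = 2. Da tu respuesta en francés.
En partant de la vitesse v(t) = 9, nous prenons 1 dérivée. En dérivant la vitesse, nous obtenons l'accélération: a(t) = 0. En utilisant a(t) = 0 et en substituant t = 2, nous trouvons a = 0.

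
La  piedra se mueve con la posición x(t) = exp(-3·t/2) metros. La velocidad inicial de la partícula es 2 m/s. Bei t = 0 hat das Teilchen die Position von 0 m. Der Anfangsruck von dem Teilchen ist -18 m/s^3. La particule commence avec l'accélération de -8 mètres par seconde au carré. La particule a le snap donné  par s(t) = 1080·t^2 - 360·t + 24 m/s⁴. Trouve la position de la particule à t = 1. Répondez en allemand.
Wir müssen unsere Gleichung für den Snap s(t) = 1080·t^2 - 360·t + 24 4-mal integrieren. Die Stammfunktion von dem Snap ist der Ruck. Mit j(0) = -18 erhalten wir j(t) = 360·t^3 - 180·t^2 + 24·t - 18. Das Integral von dem Ruck ist die Beschleunigung. Mit a(0) = -8 erhalten wir a(t) = 90·t^4 - 60·t^3 + 12·t^2 - 18·t - 8. Das Integral von der Beschleunigung ist die Geschwindigkeit. Mit v(0) = 2 erhalten wir v(t) = 18·t^5 - 15·t^4 + 4·t^3 - 9·t^2 - 8·t + 2. Das Integral von der Geschwindigkeit, mit x(0) = 0, ergibt die Position: x(t) = 3·t^6 - 3·t^5 + t^4 - 3·t^3 - 4·t^2 + 2·t. Aus der Gleichung für die Position x(t) = 3·t^6 - 3·t^5 + t^4 - 3·t^3 - 4·t^2 + 2·t, setzen wir t = 1 ein und erhalten x = -4.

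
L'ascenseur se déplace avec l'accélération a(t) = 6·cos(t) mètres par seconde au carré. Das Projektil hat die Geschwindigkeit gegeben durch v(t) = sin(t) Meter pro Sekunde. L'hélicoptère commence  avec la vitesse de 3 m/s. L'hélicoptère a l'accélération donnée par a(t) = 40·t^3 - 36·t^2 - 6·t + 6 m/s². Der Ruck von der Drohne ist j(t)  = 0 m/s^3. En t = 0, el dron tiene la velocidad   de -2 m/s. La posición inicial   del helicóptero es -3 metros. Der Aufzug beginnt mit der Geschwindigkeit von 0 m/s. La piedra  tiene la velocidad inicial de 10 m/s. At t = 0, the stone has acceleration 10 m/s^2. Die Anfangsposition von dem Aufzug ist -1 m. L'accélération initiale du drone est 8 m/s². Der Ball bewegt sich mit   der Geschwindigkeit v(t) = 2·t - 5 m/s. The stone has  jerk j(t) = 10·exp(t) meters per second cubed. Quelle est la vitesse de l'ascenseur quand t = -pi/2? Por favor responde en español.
Para resolver esto, necesitamos tomar 1 integral de nuestra ecuación de la aceleración a(t) = 6·cos(t). Tomando ∫a(t)dt y aplicando v(0) = 0, encontramos v(t) = 6·sin(t). Tenemos la velocidad v(t) = 6·sin(t). Sustituyendo t = -pi/2: v(-pi/2) = -6.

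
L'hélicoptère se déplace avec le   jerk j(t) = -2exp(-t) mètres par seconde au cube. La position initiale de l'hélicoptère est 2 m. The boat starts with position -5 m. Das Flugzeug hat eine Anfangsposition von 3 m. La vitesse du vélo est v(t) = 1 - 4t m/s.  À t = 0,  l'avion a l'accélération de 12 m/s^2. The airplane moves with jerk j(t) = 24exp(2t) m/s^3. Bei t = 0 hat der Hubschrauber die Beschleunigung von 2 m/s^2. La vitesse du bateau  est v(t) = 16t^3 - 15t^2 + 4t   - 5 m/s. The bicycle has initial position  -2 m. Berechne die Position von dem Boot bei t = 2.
Um dies zu lösen, müssen wir 1 Stammfunktion unserer Gleichung für die Geschwindigkeit v(t) = 16·t^3 - 15·t^2 + 4·t - 5 finden. Das Integral von der Geschwindigkeit ist die Position. Mit x(0) = -5 erhalten wir x(t) = 4·t^4 - 5·t^3 + 2·t^2 - 5·t - 5. Aus der Gleichung für die Position x(t) = 4·t^4 - 5·t^3 + 2·t^2 - 5·t - 5, setzen wir t = 2 ein und erhalten x = 17.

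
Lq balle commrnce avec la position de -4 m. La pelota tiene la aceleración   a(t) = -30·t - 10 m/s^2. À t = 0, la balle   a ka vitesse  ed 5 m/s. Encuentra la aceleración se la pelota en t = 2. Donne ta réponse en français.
De l'équation de l'accélération a(t) = -30·t - 10, nous substituons t = 2 pour obtenir a = -70.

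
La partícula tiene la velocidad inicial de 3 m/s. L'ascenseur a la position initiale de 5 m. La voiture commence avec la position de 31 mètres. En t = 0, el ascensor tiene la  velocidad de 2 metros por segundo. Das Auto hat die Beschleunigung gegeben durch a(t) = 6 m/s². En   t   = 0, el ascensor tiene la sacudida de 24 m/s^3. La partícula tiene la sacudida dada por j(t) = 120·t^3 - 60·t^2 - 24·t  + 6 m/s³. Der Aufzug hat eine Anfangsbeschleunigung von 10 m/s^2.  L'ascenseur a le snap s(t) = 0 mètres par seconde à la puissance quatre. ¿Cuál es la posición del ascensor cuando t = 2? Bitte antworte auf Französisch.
En partant du snap s(t) = 0, nous prenons 4 intégrales. En intégrant le snap et en utilisant la condition initiale j(0) = 24, nous obtenons j(t) = 24. En prenant ∫j(t)dt et en appliquant a(0) = 10, nous trouvons a(t) = 24·t + 10. En intégrant l'accélération et en utilisant la condition initiale v(0) = 2, nous obtenons v(t) = 12·t^2 + 10·t + 2. En prenant ∫v(t)dt et en appliquant x(0) = 5, nous trouvons x(t) = 4·t^3 + 5·t^2 + 2·t + 5. De l'équation de la position x(t) = 4·t^3 + 5·t^2 + 2·t + 5, nous substituons t = 2 pour obtenir x = 61.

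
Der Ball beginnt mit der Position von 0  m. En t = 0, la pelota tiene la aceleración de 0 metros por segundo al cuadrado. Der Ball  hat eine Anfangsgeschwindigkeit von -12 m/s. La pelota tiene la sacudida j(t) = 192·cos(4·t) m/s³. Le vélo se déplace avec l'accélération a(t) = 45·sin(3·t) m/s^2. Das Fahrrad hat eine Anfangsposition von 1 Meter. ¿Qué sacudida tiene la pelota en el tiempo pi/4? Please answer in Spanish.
De la ecuación de la sacudida j(t) = 192·cos(4·t), sustituimos t = pi/4 para obtener j = -192.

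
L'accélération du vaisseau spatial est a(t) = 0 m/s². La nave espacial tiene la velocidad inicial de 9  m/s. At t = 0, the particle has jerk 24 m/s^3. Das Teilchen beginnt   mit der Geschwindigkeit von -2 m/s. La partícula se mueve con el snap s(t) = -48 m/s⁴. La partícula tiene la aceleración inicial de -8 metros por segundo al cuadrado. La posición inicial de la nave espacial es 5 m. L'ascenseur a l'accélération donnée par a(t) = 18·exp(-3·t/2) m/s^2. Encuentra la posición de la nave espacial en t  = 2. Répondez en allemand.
Ausgehend von der Beschleunigung a(t) = 0, nehmen wir 2 Stammfunktionen. Das Integral von der Beschleunigung ist die Geschwindigkeit. Mit v(0) = 9 erhalten wir v(t) = 9. Die Stammfunktion von der Geschwindigkeit ist die Position. Mit x(0) = 5 erhalten wir x(t) = 9·t + 5. Aus der Gleichung für die Position x(t) = 9·t + 5, setzen wir t = 2 ein und erhalten x = 23.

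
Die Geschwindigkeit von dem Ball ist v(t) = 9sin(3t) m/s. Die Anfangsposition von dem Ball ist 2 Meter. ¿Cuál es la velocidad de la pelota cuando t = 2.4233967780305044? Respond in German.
Wir haben die Geschwindigkeit v(t) = 9·sin(3·t). Durch Einsetzen von t = 2.4233967780305044: v(2.4233967780305044) = 7.50941028156883.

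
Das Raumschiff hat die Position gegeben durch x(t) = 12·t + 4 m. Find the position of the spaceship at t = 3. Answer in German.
Aus der Gleichung für die Position x(t) = 12·t + 4, setzen wir t = 3 ein und erhalten x = 40.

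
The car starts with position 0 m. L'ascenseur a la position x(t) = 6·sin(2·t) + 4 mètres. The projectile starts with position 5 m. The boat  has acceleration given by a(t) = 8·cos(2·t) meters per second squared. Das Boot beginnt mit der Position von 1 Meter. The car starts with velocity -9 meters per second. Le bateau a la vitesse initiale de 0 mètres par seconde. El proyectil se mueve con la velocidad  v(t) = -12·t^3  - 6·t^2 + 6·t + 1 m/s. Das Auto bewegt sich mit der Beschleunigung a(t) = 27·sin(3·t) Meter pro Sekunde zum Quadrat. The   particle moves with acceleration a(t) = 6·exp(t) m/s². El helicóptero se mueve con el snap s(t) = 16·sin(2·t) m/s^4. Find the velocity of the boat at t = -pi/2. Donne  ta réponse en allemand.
Um dies zu lösen, müssen wir 1 Stammfunktion unserer Gleichung für die Beschleunigung a(t) = 8·cos(2·t) finden. Die Stammfunktion von der Beschleunigung, mit v(0) = 0, ergibt die Geschwindigkeit: v(t) = 4·sin(2·t). Wir haben die Geschwindigkeit v(t) = 4·sin(2·t). Durch Einsetzen von t = -pi/2: v(-pi/2) = 0.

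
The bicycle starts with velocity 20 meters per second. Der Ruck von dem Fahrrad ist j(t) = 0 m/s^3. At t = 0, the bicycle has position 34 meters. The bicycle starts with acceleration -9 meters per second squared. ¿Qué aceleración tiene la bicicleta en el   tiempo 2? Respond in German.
Ausgehend von dem Ruck j(t) = 0, nehmen wir 1 Stammfunktion. Durch Integration von dem Ruck und Verwendung der Anfangsbedingung a(0) = -9, erhalten wir a(t) = -9. Mit a(t) = -9 und Einsetzen von t = 2, finden wir a = -9.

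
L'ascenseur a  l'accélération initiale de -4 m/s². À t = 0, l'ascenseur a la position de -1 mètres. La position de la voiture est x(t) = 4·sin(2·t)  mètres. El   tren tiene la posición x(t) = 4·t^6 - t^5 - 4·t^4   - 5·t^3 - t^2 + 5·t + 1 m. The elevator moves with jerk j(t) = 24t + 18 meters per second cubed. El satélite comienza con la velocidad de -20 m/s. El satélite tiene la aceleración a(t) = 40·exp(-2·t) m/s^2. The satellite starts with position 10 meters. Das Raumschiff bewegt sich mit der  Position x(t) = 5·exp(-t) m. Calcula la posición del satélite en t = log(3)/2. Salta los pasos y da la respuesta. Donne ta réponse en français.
À t = log(3)/2, x = 10/3.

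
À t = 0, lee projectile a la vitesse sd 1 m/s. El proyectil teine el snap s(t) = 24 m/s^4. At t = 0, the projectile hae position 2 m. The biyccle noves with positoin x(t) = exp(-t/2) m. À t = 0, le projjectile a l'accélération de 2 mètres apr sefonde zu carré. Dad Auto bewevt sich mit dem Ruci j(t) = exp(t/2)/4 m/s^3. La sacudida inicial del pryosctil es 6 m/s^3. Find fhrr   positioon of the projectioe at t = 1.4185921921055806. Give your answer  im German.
Wir müssen das Integral unserer Gleichung für den Snap s(t) = 24 4-mal finden. Das Integral von dem Snap, mit j(0) = 6, ergibt den Ruck: j(t) = 24·t + 6. Mit ∫j(t)dt und Anwendung von a(0) = 2, finden wir a(t) = 12·t^2 + 6·t + 2. Mit ∫a(t)dt und Anwendung von v(0) = 1, finden wir v(t) = 4·t^3 + 3·t^2 + 2·t + 1. Mit ∫v(t)dt und Anwendung von x(0) = 2, finden wir x(t) = t^4 + t^3 + t^2 + t + 2. Aus der Gleichung für die Position x(t) = t^4 + t^3 + t^2 + t + 2, setzen wir t = 1.4185921921055806 ein und erhalten x = 12.3355454127479.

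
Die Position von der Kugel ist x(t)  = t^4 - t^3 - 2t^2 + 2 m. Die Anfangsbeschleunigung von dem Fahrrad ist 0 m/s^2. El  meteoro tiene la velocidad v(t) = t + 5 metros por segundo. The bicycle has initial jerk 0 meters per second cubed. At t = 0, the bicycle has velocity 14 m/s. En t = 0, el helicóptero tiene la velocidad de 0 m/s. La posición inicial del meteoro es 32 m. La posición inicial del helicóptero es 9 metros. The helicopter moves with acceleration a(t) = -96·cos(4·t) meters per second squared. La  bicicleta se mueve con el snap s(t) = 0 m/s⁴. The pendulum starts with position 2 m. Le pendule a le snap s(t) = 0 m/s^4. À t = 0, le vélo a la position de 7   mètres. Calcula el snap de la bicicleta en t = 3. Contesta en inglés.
Using s(t) = 0 and substituting t = 3, we find s = 0.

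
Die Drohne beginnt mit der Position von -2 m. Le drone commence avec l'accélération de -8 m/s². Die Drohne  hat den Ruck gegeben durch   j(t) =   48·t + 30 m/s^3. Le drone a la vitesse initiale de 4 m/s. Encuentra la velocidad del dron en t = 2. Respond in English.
We need to integrate our jerk equation j(t) = 48·t + 30 2 times. The integral of jerk is acceleration. Using a(0) = -8, we get a(t) = 24·t^2 + 30·t - 8. Taking ∫a(t)dt and applying v(0) = 4, we find v(t) = 8·t^3 + 15·t^2 - 8·t + 4. We have velocity v(t) = 8·t^3 + 15·t^2 - 8·t + 4. Substituting t = 2: v(2) = 112.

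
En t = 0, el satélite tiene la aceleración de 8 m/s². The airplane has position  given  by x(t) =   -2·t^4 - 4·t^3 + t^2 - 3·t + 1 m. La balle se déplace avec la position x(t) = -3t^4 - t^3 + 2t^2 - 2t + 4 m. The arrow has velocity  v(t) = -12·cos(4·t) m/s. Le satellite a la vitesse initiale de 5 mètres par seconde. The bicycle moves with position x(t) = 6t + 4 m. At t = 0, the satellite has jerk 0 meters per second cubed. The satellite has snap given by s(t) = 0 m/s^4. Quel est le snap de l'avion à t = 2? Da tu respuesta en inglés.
To solve this, we need to take 4 derivatives of our position equation x(t) = -2·t^4 - 4·t^3 + t^2 - 3·t + 1. Taking d/dt of x(t), we find v(t) = -8·t^3 - 12·t^2 + 2·t - 3. Taking d/dt of v(t), we find a(t) = -24·t^2 - 24·t + 2. Differentiating acceleration, we get jerk: j(t) = -48·t - 24. Taking d/dt of j(t), we find s(t) = -48. We have snap s(t) = -48. Substituting t = 2: s(2) = -48.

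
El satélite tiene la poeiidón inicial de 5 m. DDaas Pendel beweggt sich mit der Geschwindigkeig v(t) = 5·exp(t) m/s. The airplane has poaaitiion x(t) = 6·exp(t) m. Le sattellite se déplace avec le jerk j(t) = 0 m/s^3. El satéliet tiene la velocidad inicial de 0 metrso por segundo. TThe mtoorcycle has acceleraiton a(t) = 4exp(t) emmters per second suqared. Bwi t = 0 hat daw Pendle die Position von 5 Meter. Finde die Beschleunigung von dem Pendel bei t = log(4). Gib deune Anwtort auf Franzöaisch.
Pour résoudre ceci, nous devons prendre 1 dérivée de notre équation de la vitesse v(t) = 5·exp(t). La dérivée de la vitesse donne l'accélération: a(t) = 5·exp(t). De l'équation de l'accélération a(t) = 5·exp(t), nous substituons t = log(4) pour obtenir a = 20.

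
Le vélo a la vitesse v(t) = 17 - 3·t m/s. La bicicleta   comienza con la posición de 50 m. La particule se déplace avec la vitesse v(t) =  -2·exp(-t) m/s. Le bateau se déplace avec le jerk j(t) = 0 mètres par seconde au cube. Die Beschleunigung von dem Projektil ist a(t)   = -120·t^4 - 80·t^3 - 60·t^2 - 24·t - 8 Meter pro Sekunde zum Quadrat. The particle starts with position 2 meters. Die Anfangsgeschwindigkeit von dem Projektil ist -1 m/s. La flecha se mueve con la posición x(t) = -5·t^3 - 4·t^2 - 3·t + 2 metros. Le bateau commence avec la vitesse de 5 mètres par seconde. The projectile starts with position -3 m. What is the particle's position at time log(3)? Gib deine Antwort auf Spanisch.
Debemos encontrar la integral de nuestra ecuación de la velocidad v(t) = -2·exp(-t) 1 vez. Tomando ∫v(t)dt y aplicando x(0) = 2, encontramos x(t) = 2·exp(-t). Tenemos la posición x(t) = 2·exp(-t). Sustituyendo t = log(3): x(log(3)) = 2/3.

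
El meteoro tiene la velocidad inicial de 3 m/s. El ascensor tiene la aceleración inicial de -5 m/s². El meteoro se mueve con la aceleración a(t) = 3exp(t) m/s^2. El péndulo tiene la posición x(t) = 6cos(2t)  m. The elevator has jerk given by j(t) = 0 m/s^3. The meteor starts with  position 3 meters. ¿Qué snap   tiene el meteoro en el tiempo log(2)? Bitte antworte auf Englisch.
Starting from acceleration a(t) = 3·exp(t), we take 2 derivatives. Differentiating acceleration, we get jerk: j(t) = 3·exp(t). Taking d/dt of j(t), we find s(t) = 3·exp(t). Using s(t) = 3·exp(t) and substituting t = log(2), we find s = 6.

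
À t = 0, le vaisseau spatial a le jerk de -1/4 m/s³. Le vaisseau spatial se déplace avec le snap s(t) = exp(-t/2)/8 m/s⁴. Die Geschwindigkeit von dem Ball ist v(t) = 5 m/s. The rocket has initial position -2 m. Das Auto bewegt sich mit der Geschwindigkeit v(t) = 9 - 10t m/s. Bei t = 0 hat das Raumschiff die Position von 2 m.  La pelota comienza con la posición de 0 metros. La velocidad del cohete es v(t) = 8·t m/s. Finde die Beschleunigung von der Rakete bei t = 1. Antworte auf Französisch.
Nous devons dériver notre équation de la vitesse v(t) = 8·t 1 fois. En prenant d/dt de v(t), nous trouvons a(t) = 8. En utilisant a(t) = 8 et en substituant t = 1, nous trouvons a = 8.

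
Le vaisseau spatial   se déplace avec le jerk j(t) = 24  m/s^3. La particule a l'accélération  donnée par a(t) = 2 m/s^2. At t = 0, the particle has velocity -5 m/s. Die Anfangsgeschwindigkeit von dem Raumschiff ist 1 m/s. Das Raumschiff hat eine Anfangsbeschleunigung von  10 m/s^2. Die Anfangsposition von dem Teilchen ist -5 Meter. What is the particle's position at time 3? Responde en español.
Necesitamos integrar nuestra ecuación de la aceleración a(t) = 2 2 veces. La antiderivada de la aceleración, con v(0) = -5, da la velocidad: v(t) = 2·t - 5. Tomando ∫v(t)dt y aplicando x(0) = -5, encontramos x(t) = t^2 - 5·t - 5. Usando x(t) = t^2 - 5·t - 5 y sustituyendo t = 3, encontramos x = -11.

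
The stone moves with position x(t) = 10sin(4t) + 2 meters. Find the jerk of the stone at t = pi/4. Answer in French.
En partant de la position x(t) = 10·sin(4·t) + 2, nous prenons 3 dérivées. En dérivant la position, nous obtenons la vitesse: v(t) = 40·cos(4·t). En prenant d/dt de v(t), nous trouvons a(t) = -160·sin(4·t). En prenant d/dt de a(t), nous trouvons j(t) = -640·cos(4·t). En utilisant j(t) = -640·cos(4·t) et en substituant t = pi/4, nous trouvons j = 640.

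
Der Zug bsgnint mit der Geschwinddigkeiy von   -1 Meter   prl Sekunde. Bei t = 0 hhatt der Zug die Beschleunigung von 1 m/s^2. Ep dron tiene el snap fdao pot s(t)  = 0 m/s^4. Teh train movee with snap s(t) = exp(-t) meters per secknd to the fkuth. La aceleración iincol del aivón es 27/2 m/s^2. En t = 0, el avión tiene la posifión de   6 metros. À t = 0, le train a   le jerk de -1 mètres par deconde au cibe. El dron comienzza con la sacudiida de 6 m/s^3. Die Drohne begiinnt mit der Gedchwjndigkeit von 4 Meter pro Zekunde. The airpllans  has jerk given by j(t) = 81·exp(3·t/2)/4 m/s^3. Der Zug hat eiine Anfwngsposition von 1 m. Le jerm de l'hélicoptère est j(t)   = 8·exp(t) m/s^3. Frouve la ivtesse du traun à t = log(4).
Nous devons intégrer notre équation du snap s(t) = exp(-t) 3 fois. L'intégrale du snap, avec j(0) = -1, donne le jerk: j(t) = -exp(-t). En prenant ∫j(t)dt et en appliquant a(0) = 1, nous trouvons a(t) = exp(-t). La primitive de l'accélération est la vitesse. En utilisant v(0) = -1, nous obtenons v(t) = -exp(-t). En utilisant v(t) = -exp(-t) et en substituant t = log(4), nous trouvons v = -1/4.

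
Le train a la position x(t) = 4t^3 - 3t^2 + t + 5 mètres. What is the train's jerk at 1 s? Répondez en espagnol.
Para resolver esto, necesitamos tomar 3 derivadas de nuestra ecuación de la posición x(t) = 4·t^3 - 3·t^2 + t + 5. Derivando la posición, obtenemos la velocidad: v(t) = 12·t^2 - 6·t + 1. Derivando la velocidad, obtenemos la aceleración: a(t) = 24·t - 6. Derivando la aceleración, obtenemos la sacudida: j(t) = 24. Usando j(t) = 24 y sustituyendo t = 1, encontramos j = 24.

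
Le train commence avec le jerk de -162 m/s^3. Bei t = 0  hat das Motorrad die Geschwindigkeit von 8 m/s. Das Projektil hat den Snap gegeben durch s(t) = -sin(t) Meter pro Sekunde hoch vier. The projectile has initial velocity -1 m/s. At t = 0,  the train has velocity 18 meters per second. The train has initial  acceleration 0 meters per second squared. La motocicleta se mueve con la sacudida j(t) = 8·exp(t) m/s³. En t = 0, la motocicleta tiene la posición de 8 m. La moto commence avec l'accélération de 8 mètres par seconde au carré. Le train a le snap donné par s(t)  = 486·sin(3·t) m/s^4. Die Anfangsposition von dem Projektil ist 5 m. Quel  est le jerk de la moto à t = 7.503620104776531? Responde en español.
Usando j(t) = 8·exp(t) y sustituyendo t = 7.503620104776531, encontramos j = 14516.7966326980.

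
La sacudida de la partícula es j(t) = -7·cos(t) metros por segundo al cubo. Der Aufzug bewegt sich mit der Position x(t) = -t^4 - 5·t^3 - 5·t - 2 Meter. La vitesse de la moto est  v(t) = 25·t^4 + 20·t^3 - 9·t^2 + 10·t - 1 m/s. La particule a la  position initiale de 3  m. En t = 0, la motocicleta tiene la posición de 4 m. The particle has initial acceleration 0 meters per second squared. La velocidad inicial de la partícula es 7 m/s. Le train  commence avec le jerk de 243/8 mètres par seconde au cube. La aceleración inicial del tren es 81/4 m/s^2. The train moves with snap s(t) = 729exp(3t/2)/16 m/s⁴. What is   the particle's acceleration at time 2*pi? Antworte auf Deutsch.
Wir müssen das Integral unserer Gleichung für den Ruck j(t) = -7·cos(t) 1-mal finden. Durch Integration von dem Ruck und Verwendung der Anfangsbedingung a(0) = 0, erhalten wir a(t) = -7·sin(t). Wir haben die Beschleunigung a(t) = -7·sin(t). Durch Einsetzen von t = 2*pi: a(2*pi) = 0.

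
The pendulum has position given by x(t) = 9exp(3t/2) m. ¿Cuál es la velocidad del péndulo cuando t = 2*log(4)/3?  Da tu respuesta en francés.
Nous devons dériver notre équation de la position x(t) = 9·exp(3·t/2) 1 fois. En prenant d/dt de x(t), nous trouvons v(t) = 27·exp(3·t/2)/2. Nous avons la vitesse v(t) = 27·exp(3·t/2)/2. En substituant t = 2*log(4)/3: v(2*log(4)/3) = 54.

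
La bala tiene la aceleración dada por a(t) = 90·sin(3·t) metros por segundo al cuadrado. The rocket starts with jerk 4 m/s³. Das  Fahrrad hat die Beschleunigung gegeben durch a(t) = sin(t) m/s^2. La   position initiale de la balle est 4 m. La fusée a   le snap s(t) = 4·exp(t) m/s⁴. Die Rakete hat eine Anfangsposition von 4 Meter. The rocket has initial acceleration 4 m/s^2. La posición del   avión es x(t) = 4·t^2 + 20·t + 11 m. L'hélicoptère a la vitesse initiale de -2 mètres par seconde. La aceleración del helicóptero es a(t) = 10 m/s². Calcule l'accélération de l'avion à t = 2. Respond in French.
Pour résoudre ceci, nous devons prendre 2 dérivées de notre équation de la position x(t) = 4·t^2 + 20·t + 11. La dérivée de la position donne la vitesse: v(t) = 8·t + 20. La dérivée de la vitesse donne l'accélération: a(t) = 8. De l'équation de l'accélération a(t) = 8, nous substituons t = 2 pour obtenir a = 8.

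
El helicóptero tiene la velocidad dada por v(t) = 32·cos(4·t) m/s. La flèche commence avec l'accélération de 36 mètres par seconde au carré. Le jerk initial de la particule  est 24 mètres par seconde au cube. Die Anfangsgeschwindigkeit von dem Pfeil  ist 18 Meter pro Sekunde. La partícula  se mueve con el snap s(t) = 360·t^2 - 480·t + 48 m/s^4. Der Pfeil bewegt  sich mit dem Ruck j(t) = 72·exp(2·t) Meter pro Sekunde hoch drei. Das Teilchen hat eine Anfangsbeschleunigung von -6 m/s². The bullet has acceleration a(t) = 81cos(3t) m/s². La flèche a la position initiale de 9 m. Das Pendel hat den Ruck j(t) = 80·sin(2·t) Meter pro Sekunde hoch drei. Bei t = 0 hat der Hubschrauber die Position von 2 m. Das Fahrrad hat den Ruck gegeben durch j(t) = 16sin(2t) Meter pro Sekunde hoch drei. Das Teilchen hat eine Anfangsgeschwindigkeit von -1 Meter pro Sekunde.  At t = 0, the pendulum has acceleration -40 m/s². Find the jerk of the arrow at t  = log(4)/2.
From the given jerk equation j(t) = 72·exp(2·t), we substitute t = log(4)/2 to get j = 288.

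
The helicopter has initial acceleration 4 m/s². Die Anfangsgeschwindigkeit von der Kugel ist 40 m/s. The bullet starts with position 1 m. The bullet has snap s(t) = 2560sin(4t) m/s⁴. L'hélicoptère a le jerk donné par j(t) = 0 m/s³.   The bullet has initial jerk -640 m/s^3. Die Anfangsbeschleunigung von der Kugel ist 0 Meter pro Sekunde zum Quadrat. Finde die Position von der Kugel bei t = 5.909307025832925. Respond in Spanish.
Para resolver esto, necesitamos tomar 4 antiderivadas de nuestra ecuación del snap s(t) = 2560·sin(4·t). La antiderivada del snap es la sacudida. Usando j(0) = -640, obtenemos j(t) = -640·cos(4·t). Integrando la sacudida y usando la condición inicial a(0) = 0, obtenemos a(t) = -160·sin(4·t). Integrando la aceleración y usando la condición inicial v(0) = 40, obtenemos v(t) = 40·cos(4·t). Tomando ∫v(t)dt y aplicando x(0) = 1, encontramos x(t) = 10·sin(4·t) + 1. De la ecuación de la posición x(t) = 10·sin(4·t) + 1, sustituimos t = 5.909307025832925 para obtener x = -8.97167557925086.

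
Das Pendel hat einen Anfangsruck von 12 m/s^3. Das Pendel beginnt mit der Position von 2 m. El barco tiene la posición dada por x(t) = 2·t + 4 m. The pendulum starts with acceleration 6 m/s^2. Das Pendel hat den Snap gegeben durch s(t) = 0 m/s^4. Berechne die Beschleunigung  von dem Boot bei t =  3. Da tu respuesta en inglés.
To solve this, we need to take 2 derivatives of our position equation x(t) = 2·t + 4. Taking d/dt of x(t), we find v(t) = 2. Taking d/dt of v(t), we find a(t) = 0. We have acceleration a(t) = 0. Substituting t = 3: a(3) = 0.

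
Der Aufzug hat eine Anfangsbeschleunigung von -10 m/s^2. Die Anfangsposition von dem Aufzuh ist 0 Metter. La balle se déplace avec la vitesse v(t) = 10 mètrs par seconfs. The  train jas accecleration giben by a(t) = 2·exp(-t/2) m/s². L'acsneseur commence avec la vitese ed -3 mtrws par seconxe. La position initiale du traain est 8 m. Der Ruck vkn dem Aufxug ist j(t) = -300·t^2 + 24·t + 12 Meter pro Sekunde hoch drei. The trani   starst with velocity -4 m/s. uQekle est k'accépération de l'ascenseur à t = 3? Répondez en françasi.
Nous devons intégrer notre équation du jerk j(t) = -300·t^2 + 24·t + 12 1 fois. La primitive du jerk est l'accélération. En utilisant a(0) = -10, nous obtenons a(t) = -100·t^3 + 12·t^2 + 12·t - 10. Nous avons l'accélération a(t) = -100·t^3 + 12·t^2 + 12·t - 10. En substituant t = 3: a(3) = -2566.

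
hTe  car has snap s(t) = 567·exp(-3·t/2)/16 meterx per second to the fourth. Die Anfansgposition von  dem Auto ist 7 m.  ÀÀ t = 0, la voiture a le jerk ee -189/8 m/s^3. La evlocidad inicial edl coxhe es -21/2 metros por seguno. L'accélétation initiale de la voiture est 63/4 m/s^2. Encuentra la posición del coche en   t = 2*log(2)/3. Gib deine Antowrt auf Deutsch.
Um dies zu lösen, müssen wir 4 Integrale unserer Gleichung für den Snap s(t) = 567·exp(-3·t/2)/16 finden. Mit ∫s(t)dt und Anwendung von j(0) = -189/8, finden wir j(t) = -189·exp(-3·t/2)/8. Durch Integration von dem Ruck und Verwendung der Anfangsbedingung a(0) = 63/4, erhalten wir a(t) = 63·exp(-3·t/2)/4. Mit ∫a(t)dt und Anwendung von v(0) = -21/2, finden wir v(t) = -21·exp(-3·t/2)/2. Das Integral von der Geschwindigkeit ist die Position. Mit x(0) = 7 erhalten wir x(t) = 7·exp(-3·t/2). Wir haben die Position x(t) = 7·exp(-3·t/2). Durch Einsetzen von t = 2*log(2)/3: x(2*log(2)/3) = 7/2.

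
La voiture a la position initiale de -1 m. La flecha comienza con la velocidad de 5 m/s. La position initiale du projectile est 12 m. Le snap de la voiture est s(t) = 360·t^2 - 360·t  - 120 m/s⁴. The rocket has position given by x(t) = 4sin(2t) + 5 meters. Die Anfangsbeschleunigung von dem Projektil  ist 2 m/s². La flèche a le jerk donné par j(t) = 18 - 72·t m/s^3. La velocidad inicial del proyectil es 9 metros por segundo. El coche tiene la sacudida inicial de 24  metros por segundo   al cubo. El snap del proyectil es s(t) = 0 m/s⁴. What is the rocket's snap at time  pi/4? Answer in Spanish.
Partiendo de la posición x(t) = 4·sin(2·t) + 5, tomamos 4 derivadas. La derivada de la posición da la velocidad: v(t) = 8·cos(2·t). La derivada de la velocidad da la aceleración: a(t) = -16·sin(2·t). La derivada de la aceleración da la sacudida: j(t) = -32·cos(2·t). Tomando d/dt de j(t), encontramos s(t) = 64·sin(2·t). De la ecuación del snap s(t) = 64·sin(2·t), sustituimos t = pi/4 para obtener s = 64.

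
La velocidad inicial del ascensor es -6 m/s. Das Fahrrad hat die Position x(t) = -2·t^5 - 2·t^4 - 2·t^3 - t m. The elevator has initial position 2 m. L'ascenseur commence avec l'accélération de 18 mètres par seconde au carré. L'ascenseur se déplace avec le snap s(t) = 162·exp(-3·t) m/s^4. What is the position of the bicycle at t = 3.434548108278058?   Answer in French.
En utilisant x(t) = -2·t^5 - 2·t^4 - 2·t^3 - t et en substituant t = 3.434548108278058, nous trouvons x = -1318.58434970322.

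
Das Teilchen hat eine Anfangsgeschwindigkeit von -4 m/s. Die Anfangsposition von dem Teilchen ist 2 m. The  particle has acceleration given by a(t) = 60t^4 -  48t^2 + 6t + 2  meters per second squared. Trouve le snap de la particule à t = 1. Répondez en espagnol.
Debemos derivar nuestra ecuación de la aceleración a(t) = 60·t^4 - 48·t^2 + 6·t + 2 2 veces. Tomando d/dt de a(t), encontramos j(t) = 240·t^3 - 96·t + 6. La derivada de la sacudida da el snap: s(t) = 720·t^2 - 96. Usando s(t) = 720·t^2 - 96 y sustituyendo t = 1, encontramos s = 624.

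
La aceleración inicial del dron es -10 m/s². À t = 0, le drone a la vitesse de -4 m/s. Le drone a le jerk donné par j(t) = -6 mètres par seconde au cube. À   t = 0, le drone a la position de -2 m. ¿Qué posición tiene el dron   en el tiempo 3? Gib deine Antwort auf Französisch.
En partant du jerk j(t) = -6, nous prenons 3 primitives. La primitive du jerk, avec a(0) = -10, donne l'accélération: a(t) = -6·t - 10. La primitive de l'accélération est la vitesse. En utilisant v(0) = -4, nous obtenons v(t) = -3·t^2 - 10·t - 4. La primitive de la vitesse, avec x(0) = -2, donne la position: x(t) = -t^3 - 5·t^2 - 4·t - 2. De l'équation de la position x(t) = -t^3 - 5·t^2 - 4·t - 2, nous substituons t = 3 pour obtenir x = -86.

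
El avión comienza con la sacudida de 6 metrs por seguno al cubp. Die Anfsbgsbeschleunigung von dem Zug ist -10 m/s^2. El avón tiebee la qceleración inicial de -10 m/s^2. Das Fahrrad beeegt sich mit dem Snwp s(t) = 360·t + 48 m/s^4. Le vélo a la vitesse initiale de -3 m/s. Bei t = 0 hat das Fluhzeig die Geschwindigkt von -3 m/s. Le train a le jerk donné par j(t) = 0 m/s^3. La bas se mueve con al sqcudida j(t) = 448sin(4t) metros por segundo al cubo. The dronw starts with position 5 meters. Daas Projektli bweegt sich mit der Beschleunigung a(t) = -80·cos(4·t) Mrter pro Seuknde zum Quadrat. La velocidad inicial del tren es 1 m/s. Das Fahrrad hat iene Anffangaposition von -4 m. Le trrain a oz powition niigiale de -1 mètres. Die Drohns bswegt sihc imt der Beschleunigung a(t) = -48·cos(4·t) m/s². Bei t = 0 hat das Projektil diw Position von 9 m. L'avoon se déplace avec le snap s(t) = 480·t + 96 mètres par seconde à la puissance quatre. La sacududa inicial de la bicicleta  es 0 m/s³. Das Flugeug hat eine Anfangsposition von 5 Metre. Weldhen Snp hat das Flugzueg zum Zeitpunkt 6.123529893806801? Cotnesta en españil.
De la ecuación del snap s(t) = 480·t + 96, sustituimos t = 6.123529893806801 para obtener s = 3035.29434902726.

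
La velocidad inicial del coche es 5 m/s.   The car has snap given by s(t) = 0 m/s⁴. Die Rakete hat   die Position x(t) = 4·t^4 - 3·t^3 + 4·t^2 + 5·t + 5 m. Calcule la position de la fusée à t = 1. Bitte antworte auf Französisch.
En utilisant x(t) = 4·t^4 - 3·t^3 + 4·t^2 + 5·t + 5 et en substituant t = 1, nous trouvons x = 15.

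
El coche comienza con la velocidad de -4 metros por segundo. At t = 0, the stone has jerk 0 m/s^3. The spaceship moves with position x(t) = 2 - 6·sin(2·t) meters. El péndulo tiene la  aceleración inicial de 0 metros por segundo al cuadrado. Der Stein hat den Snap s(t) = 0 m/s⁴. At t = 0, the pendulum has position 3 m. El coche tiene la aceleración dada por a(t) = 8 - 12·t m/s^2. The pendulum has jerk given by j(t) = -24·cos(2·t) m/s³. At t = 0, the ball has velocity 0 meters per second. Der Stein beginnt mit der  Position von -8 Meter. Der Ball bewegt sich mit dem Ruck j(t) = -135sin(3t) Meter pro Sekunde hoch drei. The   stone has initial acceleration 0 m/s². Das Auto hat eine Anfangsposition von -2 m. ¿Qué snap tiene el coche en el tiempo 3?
Para resolver esto, necesitamos tomar 2 derivadas de nuestra ecuación de la aceleración a(t) = 8 - 12·t. Tomando d/dt de a(t), encontramos j(t) = -12. Derivando la sacudida, obtenemos el snap: s(t) = 0. Tenemos el snap s(t) = 0. Sustituyendo t = 3: s(3) = 0.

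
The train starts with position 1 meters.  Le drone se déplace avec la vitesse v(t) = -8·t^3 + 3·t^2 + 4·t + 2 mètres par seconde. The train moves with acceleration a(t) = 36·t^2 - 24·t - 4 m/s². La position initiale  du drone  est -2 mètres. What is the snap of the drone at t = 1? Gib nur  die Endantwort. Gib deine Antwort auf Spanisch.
s(1) = -48.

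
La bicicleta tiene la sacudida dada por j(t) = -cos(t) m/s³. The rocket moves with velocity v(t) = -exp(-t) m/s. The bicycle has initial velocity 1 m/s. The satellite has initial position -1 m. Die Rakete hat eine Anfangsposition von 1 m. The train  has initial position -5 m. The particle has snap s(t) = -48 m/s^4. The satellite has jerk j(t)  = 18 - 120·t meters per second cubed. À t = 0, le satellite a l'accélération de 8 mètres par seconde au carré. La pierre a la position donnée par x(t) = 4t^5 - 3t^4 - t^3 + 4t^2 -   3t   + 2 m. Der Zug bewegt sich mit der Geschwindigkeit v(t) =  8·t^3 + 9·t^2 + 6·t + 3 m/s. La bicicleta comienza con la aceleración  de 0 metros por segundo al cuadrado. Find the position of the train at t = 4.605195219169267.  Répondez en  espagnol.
Necesitamos integrar nuestra ecuación de la velocidad v(t) = 8·t^3 + 9·t^2 + 6·t + 3 1 vez. Tomando ∫v(t)dt y aplicando x(0) = -5, encontramos x(t) = 2·t^4 + 3·t^3 + 3·t^2 + 3·t - 5. De la ecuación de la posición x(t) = 2·t^4 + 3·t^3 + 3·t^2 + 3·t - 5, sustituimos t = 4.605195219169267 para obtener x = 1264.98106339884.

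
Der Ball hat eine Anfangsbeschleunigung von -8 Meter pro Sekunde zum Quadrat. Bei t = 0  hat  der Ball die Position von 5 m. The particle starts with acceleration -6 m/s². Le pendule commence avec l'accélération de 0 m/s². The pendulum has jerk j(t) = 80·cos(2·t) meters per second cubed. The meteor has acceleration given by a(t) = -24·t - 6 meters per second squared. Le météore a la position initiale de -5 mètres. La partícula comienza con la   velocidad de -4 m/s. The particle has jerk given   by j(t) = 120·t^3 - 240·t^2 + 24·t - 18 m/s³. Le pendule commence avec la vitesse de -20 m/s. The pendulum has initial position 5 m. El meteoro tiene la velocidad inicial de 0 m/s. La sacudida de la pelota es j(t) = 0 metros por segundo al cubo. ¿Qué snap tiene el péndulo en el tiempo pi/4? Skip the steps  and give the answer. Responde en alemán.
s(pi/4) = -160.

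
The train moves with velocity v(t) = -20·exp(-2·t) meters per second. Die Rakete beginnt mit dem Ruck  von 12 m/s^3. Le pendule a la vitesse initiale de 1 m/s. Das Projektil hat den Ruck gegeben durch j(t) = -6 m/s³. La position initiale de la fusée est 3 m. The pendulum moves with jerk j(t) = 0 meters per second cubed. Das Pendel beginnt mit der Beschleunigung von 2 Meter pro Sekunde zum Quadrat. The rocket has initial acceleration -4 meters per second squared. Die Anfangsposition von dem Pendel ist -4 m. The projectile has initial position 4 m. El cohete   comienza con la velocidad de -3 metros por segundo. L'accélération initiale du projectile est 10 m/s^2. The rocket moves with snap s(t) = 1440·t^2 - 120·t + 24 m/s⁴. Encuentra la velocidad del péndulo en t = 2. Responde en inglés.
We need to integrate our jerk equation j(t) = 0 2 times. Integrating jerk and using the initial condition a(0) = 2, we get a(t) = 2. The integral of acceleration, with v(0) = 1, gives velocity: v(t) = 2·t + 1. We have velocity v(t) = 2·t + 1. Substituting t = 2: v(2) = 5.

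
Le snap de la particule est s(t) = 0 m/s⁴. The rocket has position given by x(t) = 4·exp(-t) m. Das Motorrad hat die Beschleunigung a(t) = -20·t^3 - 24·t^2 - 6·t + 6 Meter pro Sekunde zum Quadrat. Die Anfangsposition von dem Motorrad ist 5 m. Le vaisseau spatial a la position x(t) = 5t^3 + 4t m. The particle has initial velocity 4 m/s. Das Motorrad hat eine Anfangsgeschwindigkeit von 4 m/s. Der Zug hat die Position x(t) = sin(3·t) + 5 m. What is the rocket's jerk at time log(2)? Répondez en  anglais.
We must differentiate our position equation x(t) = 4·exp(-t) 3 times. Taking d/dt of x(t), we find v(t) = -4·exp(-t). Differentiating velocity, we get acceleration: a(t) = 4·exp(-t). Differentiating acceleration, we get jerk: j(t) = -4·exp(-t). We have jerk j(t) = -4·exp(-t). Substituting t = log(2): j(log(2)) = -2.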